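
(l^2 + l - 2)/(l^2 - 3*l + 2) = (l + 2)/(l - 2)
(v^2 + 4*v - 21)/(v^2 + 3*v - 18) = (v + 7)/(v + 6)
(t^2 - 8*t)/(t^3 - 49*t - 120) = t/(t^2 + 8*t + 15)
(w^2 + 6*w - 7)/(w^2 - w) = (w + 7)/w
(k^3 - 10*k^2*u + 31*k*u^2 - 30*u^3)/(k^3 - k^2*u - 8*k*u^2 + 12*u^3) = (-k^2 + 8*k*u - 15*u^2)/(-k^2 - k*u + 6*u^2)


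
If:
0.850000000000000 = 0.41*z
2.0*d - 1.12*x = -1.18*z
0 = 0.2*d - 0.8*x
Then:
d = -1.42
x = -0.36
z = 2.07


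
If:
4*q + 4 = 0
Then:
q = -1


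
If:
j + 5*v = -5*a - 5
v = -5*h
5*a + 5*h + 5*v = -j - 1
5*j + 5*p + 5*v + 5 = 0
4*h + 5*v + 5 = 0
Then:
No Solution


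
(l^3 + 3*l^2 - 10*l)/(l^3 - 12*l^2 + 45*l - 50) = l*(l + 5)/(l^2 - 10*l + 25)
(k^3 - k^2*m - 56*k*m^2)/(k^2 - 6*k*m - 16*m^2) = k*(k + 7*m)/(k + 2*m)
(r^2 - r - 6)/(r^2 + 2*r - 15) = (r + 2)/(r + 5)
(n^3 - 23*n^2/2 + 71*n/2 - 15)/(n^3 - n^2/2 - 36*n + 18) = (n - 5)/(n + 6)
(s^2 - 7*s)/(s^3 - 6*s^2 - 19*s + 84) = s/(s^2 + s - 12)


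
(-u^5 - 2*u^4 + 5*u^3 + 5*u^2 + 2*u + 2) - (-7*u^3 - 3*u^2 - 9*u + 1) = -u^5 - 2*u^4 + 12*u^3 + 8*u^2 + 11*u + 1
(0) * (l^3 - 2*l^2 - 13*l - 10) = 0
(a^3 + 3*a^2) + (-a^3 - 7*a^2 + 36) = 36 - 4*a^2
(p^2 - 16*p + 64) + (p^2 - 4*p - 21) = 2*p^2 - 20*p + 43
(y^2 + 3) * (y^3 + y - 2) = y^5 + 4*y^3 - 2*y^2 + 3*y - 6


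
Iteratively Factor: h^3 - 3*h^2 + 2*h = (h - 2)*(h^2 - h) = h*(h - 2)*(h - 1)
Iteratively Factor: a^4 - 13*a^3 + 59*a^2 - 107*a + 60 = (a - 4)*(a^3 - 9*a^2 + 23*a - 15) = (a - 4)*(a - 1)*(a^2 - 8*a + 15) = (a - 5)*(a - 4)*(a - 1)*(a - 3)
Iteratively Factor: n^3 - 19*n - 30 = (n + 3)*(n^2 - 3*n - 10) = (n - 5)*(n + 3)*(n + 2)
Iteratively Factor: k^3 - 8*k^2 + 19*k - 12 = (k - 1)*(k^2 - 7*k + 12) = (k - 4)*(k - 1)*(k - 3)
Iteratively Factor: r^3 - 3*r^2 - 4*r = (r + 1)*(r^2 - 4*r) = r*(r + 1)*(r - 4)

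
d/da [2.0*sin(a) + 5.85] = 2.0*cos(a)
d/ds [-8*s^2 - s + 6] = -16*s - 1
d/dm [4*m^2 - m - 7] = 8*m - 1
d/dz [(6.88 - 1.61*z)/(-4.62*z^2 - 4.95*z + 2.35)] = (-7.4382*z^2 + 63.5712*z + 30.2725)/(21.3444*z^4 + 45.738*z^3 + 2.7885*z^2 - 23.265*z + 5.5225)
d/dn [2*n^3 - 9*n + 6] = 6*n^2 - 9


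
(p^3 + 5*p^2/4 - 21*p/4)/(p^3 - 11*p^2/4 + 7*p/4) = (p + 3)/(p - 1)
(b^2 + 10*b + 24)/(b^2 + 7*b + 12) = (b + 6)/(b + 3)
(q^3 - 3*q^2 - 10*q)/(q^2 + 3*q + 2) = q*(q - 5)/(q + 1)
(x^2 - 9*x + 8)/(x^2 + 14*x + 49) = (x^2 - 9*x + 8)/(x^2 + 14*x + 49)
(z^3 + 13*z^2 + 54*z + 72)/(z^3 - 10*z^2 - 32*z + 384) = (z^2 + 7*z + 12)/(z^2 - 16*z + 64)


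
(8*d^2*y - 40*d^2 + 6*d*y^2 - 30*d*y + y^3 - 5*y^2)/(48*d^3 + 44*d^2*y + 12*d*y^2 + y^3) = (y - 5)/(6*d + y)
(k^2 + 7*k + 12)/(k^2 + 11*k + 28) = (k + 3)/(k + 7)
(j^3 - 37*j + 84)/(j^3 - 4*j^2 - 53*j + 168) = (j - 4)/(j - 8)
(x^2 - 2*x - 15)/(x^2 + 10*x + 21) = (x - 5)/(x + 7)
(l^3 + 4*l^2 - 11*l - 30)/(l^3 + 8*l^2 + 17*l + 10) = (l - 3)/(l + 1)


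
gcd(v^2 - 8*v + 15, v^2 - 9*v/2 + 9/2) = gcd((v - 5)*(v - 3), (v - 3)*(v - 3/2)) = v - 3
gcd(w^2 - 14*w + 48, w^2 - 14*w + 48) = w^2 - 14*w + 48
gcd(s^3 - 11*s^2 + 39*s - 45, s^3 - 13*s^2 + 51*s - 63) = s^2 - 6*s + 9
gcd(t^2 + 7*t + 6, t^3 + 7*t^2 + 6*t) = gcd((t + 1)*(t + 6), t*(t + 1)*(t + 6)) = t^2 + 7*t + 6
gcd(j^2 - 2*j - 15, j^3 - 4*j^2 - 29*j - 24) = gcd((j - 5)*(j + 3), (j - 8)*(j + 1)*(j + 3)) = j + 3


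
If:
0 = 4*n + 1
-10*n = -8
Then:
No Solution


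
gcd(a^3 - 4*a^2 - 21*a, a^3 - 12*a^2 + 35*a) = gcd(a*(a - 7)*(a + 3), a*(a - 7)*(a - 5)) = a^2 - 7*a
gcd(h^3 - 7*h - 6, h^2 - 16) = 1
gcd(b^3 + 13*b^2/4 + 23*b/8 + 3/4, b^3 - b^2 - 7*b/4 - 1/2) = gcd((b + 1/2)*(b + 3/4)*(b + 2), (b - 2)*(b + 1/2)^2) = b + 1/2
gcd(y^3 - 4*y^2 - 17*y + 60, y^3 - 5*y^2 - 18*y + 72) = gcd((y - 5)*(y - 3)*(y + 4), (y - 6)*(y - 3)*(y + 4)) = y^2 + y - 12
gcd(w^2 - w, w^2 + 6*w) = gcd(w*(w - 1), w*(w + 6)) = w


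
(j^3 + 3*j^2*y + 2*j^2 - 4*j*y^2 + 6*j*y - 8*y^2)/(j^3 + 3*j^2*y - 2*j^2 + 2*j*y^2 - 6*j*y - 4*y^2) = (j^3 + 3*j^2*y + 2*j^2 - 4*j*y^2 + 6*j*y - 8*y^2)/(j^3 + 3*j^2*y - 2*j^2 + 2*j*y^2 - 6*j*y - 4*y^2)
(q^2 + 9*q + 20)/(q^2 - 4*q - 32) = (q + 5)/(q - 8)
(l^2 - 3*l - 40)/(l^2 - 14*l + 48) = (l + 5)/(l - 6)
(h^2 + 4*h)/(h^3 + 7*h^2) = (h + 4)/(h*(h + 7))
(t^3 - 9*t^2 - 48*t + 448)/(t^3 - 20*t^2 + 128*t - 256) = (t + 7)/(t - 4)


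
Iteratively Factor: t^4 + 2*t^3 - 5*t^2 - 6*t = (t)*(t^3 + 2*t^2 - 5*t - 6) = t*(t + 3)*(t^2 - t - 2) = t*(t - 2)*(t + 3)*(t + 1)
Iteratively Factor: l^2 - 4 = (l - 2)*(l + 2)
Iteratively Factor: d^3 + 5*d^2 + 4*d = (d)*(d^2 + 5*d + 4) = d*(d + 4)*(d + 1)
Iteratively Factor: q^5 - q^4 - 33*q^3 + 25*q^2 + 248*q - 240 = (q - 5)*(q^4 + 4*q^3 - 13*q^2 - 40*q + 48) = (q - 5)*(q + 4)*(q^3 - 13*q + 12) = (q - 5)*(q - 1)*(q + 4)*(q^2 + q - 12) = (q - 5)*(q - 1)*(q + 4)^2*(q - 3)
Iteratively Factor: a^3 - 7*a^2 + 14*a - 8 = (a - 1)*(a^2 - 6*a + 8) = (a - 2)*(a - 1)*(a - 4)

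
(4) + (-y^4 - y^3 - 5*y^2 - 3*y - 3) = -y^4 - y^3 - 5*y^2 - 3*y + 1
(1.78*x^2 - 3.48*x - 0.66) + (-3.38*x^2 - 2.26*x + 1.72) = -1.6*x^2 - 5.74*x + 1.06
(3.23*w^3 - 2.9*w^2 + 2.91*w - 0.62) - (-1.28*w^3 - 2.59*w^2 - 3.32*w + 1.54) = 4.51*w^3 - 0.31*w^2 + 6.23*w - 2.16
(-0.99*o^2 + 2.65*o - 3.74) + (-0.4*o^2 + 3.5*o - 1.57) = -1.39*o^2 + 6.15*o - 5.31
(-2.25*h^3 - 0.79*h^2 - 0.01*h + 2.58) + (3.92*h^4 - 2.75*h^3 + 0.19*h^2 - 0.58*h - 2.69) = 3.92*h^4 - 5.0*h^3 - 0.6*h^2 - 0.59*h - 0.11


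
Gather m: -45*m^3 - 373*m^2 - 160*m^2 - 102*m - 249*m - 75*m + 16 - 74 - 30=-45*m^3 - 533*m^2 - 426*m - 88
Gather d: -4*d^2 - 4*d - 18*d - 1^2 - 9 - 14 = -4*d^2 - 22*d - 24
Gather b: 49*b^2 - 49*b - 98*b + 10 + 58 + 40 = 49*b^2 - 147*b + 108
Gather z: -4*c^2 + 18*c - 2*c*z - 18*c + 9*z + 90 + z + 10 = -4*c^2 + z*(10 - 2*c) + 100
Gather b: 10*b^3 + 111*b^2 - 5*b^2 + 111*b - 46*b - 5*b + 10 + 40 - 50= 10*b^3 + 106*b^2 + 60*b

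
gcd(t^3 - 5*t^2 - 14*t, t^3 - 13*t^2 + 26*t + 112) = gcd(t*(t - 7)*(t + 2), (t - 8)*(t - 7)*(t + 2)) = t^2 - 5*t - 14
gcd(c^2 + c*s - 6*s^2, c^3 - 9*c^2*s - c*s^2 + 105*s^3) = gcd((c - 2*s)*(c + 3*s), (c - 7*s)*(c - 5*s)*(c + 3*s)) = c + 3*s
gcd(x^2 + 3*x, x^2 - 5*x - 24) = x + 3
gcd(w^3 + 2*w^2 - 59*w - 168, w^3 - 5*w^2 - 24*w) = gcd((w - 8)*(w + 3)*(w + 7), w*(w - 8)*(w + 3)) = w^2 - 5*w - 24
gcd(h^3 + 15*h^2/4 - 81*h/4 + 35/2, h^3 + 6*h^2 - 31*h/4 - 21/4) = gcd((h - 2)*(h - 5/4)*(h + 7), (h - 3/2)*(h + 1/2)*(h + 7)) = h + 7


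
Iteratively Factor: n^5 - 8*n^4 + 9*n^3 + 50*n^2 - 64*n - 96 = (n + 2)*(n^4 - 10*n^3 + 29*n^2 - 8*n - 48) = (n - 4)*(n + 2)*(n^3 - 6*n^2 + 5*n + 12) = (n - 4)^2*(n + 2)*(n^2 - 2*n - 3) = (n - 4)^2*(n + 1)*(n + 2)*(n - 3)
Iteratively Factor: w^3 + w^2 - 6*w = (w + 3)*(w^2 - 2*w) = w*(w + 3)*(w - 2)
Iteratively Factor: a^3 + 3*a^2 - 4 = (a - 1)*(a^2 + 4*a + 4) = (a - 1)*(a + 2)*(a + 2)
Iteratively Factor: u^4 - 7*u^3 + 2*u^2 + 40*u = (u)*(u^3 - 7*u^2 + 2*u + 40) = u*(u - 5)*(u^2 - 2*u - 8) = u*(u - 5)*(u - 4)*(u + 2)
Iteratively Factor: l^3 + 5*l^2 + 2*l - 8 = (l + 2)*(l^2 + 3*l - 4) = (l + 2)*(l + 4)*(l - 1)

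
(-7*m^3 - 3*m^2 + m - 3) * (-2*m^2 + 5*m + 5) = 14*m^5 - 29*m^4 - 52*m^3 - 4*m^2 - 10*m - 15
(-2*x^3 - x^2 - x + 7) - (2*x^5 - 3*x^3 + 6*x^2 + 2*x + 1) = -2*x^5 + x^3 - 7*x^2 - 3*x + 6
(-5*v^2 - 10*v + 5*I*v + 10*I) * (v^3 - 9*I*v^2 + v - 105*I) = -5*v^5 - 10*v^4 + 50*I*v^4 + 40*v^3 + 100*I*v^3 + 80*v^2 + 530*I*v^2 + 525*v + 1060*I*v + 1050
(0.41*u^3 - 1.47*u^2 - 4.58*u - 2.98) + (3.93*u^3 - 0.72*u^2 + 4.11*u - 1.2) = 4.34*u^3 - 2.19*u^2 - 0.47*u - 4.18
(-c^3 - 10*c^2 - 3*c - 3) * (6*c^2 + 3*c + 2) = -6*c^5 - 63*c^4 - 50*c^3 - 47*c^2 - 15*c - 6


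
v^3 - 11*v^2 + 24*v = v*(v - 8)*(v - 3)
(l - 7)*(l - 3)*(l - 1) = l^3 - 11*l^2 + 31*l - 21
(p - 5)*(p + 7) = p^2 + 2*p - 35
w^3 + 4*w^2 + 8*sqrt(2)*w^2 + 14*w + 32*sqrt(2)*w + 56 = (w + 4)*(w + sqrt(2))*(w + 7*sqrt(2))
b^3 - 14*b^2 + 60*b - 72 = (b - 6)^2*(b - 2)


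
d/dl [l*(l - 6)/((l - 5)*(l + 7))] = 2*(4*l^2 - 35*l + 105)/(l^4 + 4*l^3 - 66*l^2 - 140*l + 1225)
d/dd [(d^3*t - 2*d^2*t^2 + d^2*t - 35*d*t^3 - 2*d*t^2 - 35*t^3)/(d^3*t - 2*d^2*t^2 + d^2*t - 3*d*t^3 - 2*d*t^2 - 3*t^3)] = 64*t^2*(d - t)/(d^4 - 4*d^3*t - 2*d^2*t^2 + 12*d*t^3 + 9*t^4)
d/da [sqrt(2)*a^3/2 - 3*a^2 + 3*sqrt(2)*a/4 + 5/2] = 3*sqrt(2)*a^2/2 - 6*a + 3*sqrt(2)/4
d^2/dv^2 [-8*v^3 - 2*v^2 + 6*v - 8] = -48*v - 4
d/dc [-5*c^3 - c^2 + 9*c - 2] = -15*c^2 - 2*c + 9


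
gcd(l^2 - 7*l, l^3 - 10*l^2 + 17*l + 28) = l - 7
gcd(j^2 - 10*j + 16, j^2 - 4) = j - 2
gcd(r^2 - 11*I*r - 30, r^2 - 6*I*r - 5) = r - 5*I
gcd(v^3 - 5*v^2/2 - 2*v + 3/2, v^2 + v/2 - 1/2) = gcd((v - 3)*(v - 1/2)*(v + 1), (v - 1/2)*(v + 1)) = v^2 + v/2 - 1/2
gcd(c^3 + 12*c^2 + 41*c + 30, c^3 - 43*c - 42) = c^2 + 7*c + 6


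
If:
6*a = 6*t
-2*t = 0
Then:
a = 0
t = 0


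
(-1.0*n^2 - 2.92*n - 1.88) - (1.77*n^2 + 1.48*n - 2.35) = -2.77*n^2 - 4.4*n + 0.47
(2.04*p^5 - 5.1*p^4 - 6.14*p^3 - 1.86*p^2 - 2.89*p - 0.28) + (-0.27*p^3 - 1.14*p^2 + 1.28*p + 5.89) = 2.04*p^5 - 5.1*p^4 - 6.41*p^3 - 3.0*p^2 - 1.61*p + 5.61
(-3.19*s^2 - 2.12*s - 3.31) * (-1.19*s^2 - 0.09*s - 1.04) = 3.7961*s^4 + 2.8099*s^3 + 7.4473*s^2 + 2.5027*s + 3.4424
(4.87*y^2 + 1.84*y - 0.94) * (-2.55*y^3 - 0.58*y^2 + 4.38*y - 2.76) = -12.4185*y^5 - 7.5166*y^4 + 22.6604*y^3 - 4.8368*y^2 - 9.1956*y + 2.5944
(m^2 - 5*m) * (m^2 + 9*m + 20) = m^4 + 4*m^3 - 25*m^2 - 100*m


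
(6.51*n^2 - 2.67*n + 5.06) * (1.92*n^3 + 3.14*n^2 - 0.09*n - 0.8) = 12.4992*n^5 + 15.315*n^4 + 0.745499999999998*n^3 + 10.9207*n^2 + 1.6806*n - 4.048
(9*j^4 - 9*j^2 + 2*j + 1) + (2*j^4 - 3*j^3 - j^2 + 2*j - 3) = 11*j^4 - 3*j^3 - 10*j^2 + 4*j - 2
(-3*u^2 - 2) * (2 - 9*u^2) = 27*u^4 + 12*u^2 - 4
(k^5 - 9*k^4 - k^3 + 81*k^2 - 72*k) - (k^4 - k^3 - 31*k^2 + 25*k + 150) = k^5 - 10*k^4 + 112*k^2 - 97*k - 150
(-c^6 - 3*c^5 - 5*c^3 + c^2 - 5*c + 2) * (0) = 0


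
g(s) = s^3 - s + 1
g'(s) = 3*s^2 - 1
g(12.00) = 1717.00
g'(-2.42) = 16.57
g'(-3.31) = 31.87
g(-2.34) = -9.47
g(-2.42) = -10.75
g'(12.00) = 431.00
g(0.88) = 0.80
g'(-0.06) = -0.99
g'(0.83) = 1.07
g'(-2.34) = 15.43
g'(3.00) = 26.00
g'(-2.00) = 11.00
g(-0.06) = 1.06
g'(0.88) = 1.32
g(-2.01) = -5.11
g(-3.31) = -31.95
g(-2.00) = -5.00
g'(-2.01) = 11.12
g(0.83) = 0.74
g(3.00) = 25.00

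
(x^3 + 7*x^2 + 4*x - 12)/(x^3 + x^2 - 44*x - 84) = (x - 1)/(x - 7)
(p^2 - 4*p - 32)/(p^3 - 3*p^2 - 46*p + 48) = (p + 4)/(p^2 + 5*p - 6)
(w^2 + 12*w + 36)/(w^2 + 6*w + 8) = (w^2 + 12*w + 36)/(w^2 + 6*w + 8)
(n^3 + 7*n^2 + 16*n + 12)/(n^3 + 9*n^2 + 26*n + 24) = (n + 2)/(n + 4)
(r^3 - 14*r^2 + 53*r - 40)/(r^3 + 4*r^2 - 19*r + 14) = (r^2 - 13*r + 40)/(r^2 + 5*r - 14)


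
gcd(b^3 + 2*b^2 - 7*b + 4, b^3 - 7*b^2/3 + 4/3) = b - 1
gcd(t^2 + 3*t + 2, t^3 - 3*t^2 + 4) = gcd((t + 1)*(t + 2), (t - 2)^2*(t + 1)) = t + 1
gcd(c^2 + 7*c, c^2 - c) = c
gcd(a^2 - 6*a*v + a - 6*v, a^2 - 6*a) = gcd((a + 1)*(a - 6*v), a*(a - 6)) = 1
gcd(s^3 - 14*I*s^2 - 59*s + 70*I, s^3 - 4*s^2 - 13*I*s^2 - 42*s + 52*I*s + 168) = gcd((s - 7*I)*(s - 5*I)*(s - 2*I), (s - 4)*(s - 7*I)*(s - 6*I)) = s - 7*I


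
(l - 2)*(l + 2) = l^2 - 4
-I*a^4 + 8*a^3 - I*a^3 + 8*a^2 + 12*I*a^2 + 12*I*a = a*(a + 2*I)*(a + 6*I)*(-I*a - I)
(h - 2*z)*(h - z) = h^2 - 3*h*z + 2*z^2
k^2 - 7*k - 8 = (k - 8)*(k + 1)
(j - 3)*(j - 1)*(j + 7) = j^3 + 3*j^2 - 25*j + 21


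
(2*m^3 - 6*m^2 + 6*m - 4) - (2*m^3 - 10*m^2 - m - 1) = 4*m^2 + 7*m - 3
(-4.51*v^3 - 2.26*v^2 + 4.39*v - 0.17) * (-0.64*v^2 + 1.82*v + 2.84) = 2.8864*v^5 - 6.7618*v^4 - 19.7312*v^3 + 1.6802*v^2 + 12.1582*v - 0.4828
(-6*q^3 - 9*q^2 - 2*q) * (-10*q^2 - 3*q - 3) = 60*q^5 + 108*q^4 + 65*q^3 + 33*q^2 + 6*q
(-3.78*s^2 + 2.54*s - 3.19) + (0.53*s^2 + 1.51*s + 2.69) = -3.25*s^2 + 4.05*s - 0.5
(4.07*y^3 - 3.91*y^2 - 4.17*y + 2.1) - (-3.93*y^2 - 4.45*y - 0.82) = 4.07*y^3 + 0.02*y^2 + 0.28*y + 2.92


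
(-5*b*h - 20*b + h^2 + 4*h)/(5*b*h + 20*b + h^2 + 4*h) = (-5*b + h)/(5*b + h)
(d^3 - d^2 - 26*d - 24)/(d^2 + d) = d - 2 - 24/d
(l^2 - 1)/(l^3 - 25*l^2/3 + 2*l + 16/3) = 3*(l + 1)/(3*l^2 - 22*l - 16)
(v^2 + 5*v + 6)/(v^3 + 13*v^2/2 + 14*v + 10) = 2*(v + 3)/(2*v^2 + 9*v + 10)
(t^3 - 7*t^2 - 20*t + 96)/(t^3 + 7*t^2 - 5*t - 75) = (t^2 - 4*t - 32)/(t^2 + 10*t + 25)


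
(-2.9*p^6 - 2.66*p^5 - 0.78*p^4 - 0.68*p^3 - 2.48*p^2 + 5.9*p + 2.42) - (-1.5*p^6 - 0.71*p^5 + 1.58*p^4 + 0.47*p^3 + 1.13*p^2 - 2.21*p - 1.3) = -1.4*p^6 - 1.95*p^5 - 2.36*p^4 - 1.15*p^3 - 3.61*p^2 + 8.11*p + 3.72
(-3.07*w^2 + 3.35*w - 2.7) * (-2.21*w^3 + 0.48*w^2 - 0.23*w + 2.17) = 6.7847*w^5 - 8.8771*w^4 + 8.2811*w^3 - 8.7284*w^2 + 7.8905*w - 5.859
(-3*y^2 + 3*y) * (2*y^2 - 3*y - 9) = -6*y^4 + 15*y^3 + 18*y^2 - 27*y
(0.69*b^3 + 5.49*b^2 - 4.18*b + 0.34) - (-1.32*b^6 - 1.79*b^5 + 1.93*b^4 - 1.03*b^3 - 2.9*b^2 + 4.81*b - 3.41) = 1.32*b^6 + 1.79*b^5 - 1.93*b^4 + 1.72*b^3 + 8.39*b^2 - 8.99*b + 3.75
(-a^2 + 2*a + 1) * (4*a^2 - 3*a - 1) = -4*a^4 + 11*a^3 - a^2 - 5*a - 1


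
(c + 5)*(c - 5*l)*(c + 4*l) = c^3 - c^2*l + 5*c^2 - 20*c*l^2 - 5*c*l - 100*l^2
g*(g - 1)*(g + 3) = g^3 + 2*g^2 - 3*g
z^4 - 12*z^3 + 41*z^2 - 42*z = z*(z - 7)*(z - 3)*(z - 2)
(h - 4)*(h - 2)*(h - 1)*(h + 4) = h^4 - 3*h^3 - 14*h^2 + 48*h - 32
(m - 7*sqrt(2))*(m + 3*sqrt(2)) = m^2 - 4*sqrt(2)*m - 42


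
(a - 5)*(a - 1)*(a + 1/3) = a^3 - 17*a^2/3 + 3*a + 5/3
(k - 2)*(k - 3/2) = k^2 - 7*k/2 + 3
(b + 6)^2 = b^2 + 12*b + 36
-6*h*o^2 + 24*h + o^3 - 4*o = (-6*h + o)*(o - 2)*(o + 2)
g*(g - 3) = g^2 - 3*g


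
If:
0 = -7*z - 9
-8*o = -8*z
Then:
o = -9/7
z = -9/7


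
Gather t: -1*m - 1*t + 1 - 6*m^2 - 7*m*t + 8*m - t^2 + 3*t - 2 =-6*m^2 + 7*m - t^2 + t*(2 - 7*m) - 1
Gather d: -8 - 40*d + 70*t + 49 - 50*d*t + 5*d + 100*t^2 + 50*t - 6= d*(-50*t - 35) + 100*t^2 + 120*t + 35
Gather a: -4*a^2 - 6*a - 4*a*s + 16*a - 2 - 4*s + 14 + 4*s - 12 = -4*a^2 + a*(10 - 4*s)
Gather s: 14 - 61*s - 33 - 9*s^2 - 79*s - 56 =-9*s^2 - 140*s - 75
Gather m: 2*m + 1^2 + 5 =2*m + 6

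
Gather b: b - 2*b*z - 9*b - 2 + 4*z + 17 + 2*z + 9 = b*(-2*z - 8) + 6*z + 24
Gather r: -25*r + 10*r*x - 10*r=r*(10*x - 35)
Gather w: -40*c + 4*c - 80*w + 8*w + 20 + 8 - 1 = -36*c - 72*w + 27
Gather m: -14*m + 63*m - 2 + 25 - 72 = 49*m - 49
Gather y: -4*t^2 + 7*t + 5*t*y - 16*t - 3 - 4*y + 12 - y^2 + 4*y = -4*t^2 + 5*t*y - 9*t - y^2 + 9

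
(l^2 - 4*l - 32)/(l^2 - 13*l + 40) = (l + 4)/(l - 5)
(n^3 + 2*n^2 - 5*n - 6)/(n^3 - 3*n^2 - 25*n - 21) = (n - 2)/(n - 7)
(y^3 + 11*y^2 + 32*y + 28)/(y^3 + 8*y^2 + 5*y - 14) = (y + 2)/(y - 1)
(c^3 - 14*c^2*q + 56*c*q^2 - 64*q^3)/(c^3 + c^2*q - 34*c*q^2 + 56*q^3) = (c - 8*q)/(c + 7*q)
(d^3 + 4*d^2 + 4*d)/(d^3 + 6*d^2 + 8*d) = (d + 2)/(d + 4)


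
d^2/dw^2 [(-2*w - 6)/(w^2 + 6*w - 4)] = 4*(w + 3)*(3*w^2 + 18*w - 4*(w + 3)^2 - 12)/(w^2 + 6*w - 4)^3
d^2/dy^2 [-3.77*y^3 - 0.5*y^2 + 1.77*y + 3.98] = -22.62*y - 1.0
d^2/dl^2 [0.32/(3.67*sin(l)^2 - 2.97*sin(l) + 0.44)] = (-17.240192*sin(l)^4 + 10.463904*sin(l)^3 + 25.104544*sin(l)^2 - 21.345984*sin(l) + 4.611904)/(3.67*sin(l)^2 - 2.97*sin(l) + 0.44)^3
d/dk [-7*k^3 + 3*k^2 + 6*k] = -21*k^2 + 6*k + 6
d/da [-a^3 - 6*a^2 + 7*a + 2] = -3*a^2 - 12*a + 7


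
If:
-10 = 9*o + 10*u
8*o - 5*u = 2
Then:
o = -6/25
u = -98/125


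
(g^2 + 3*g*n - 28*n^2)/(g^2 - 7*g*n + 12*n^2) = (g + 7*n)/(g - 3*n)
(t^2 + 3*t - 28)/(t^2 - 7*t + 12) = (t + 7)/(t - 3)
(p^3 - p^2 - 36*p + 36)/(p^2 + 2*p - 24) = (p^2 - 7*p + 6)/(p - 4)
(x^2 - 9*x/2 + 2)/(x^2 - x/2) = (x - 4)/x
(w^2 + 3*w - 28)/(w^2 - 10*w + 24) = (w + 7)/(w - 6)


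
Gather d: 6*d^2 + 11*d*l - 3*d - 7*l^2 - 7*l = 6*d^2 + d*(11*l - 3) - 7*l^2 - 7*l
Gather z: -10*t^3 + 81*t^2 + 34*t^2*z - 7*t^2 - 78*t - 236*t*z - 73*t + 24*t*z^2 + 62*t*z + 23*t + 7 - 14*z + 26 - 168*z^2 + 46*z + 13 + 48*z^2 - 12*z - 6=-10*t^3 + 74*t^2 - 128*t + z^2*(24*t - 120) + z*(34*t^2 - 174*t + 20) + 40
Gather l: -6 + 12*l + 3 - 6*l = 6*l - 3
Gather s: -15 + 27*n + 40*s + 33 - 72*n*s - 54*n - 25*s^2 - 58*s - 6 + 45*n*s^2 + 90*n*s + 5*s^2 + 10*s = -27*n + s^2*(45*n - 20) + s*(18*n - 8) + 12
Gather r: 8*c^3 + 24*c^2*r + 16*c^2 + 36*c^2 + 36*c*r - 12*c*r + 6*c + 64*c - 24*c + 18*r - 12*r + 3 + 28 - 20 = 8*c^3 + 52*c^2 + 46*c + r*(24*c^2 + 24*c + 6) + 11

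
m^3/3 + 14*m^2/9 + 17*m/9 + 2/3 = (m/3 + 1/3)*(m + 2/3)*(m + 3)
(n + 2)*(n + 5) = n^2 + 7*n + 10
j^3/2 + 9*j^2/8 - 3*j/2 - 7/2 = (j/2 + 1)*(j - 7/4)*(j + 2)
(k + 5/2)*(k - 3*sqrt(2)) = k^2 - 3*sqrt(2)*k + 5*k/2 - 15*sqrt(2)/2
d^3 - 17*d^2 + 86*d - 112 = (d - 8)*(d - 7)*(d - 2)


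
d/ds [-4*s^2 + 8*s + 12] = 8 - 8*s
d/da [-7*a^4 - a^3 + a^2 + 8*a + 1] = -28*a^3 - 3*a^2 + 2*a + 8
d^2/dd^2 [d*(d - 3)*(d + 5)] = 6*d + 4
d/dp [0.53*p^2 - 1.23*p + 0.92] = 1.06*p - 1.23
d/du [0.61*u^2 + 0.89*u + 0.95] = 1.22*u + 0.89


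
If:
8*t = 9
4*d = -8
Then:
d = -2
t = 9/8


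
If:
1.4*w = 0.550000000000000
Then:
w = 0.39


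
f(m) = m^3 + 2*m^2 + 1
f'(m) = 3*m^2 + 4*m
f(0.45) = 1.50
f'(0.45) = 2.41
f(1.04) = 4.29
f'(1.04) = 7.40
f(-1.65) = 1.95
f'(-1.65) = 1.57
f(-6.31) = -170.61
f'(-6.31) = 94.21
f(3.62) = 74.65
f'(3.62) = 53.79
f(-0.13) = 1.03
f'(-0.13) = -0.47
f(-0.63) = 1.54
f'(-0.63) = -1.33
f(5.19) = 194.67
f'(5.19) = 101.57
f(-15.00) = -2924.00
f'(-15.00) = 615.00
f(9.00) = 892.00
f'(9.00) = 279.00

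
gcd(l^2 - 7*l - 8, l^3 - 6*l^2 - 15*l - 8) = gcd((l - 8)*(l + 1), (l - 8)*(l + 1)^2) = l^2 - 7*l - 8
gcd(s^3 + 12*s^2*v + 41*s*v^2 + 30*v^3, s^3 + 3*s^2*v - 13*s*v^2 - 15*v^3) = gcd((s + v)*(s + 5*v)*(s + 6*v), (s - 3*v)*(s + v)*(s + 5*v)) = s^2 + 6*s*v + 5*v^2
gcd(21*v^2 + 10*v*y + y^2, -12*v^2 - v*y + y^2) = 3*v + y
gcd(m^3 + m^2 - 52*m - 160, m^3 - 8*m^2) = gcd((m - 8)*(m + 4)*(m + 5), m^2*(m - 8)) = m - 8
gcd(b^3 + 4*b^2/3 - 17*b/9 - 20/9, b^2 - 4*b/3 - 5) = b + 5/3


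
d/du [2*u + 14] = 2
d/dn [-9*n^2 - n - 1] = -18*n - 1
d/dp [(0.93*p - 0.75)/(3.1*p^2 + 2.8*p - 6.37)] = (-2.883*p^2 + 4.65*p - 3.8241)/(9.61*p^4 + 17.36*p^3 - 31.654*p^2 - 35.672*p + 40.5769)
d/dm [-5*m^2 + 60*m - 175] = 60 - 10*m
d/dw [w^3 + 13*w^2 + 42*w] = 3*w^2 + 26*w + 42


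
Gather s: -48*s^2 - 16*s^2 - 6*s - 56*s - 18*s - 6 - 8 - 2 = -64*s^2 - 80*s - 16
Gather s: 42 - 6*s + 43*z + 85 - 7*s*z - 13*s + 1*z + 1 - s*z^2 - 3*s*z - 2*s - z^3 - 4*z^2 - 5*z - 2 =s*(-z^2 - 10*z - 21) - z^3 - 4*z^2 + 39*z + 126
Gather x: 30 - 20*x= 30 - 20*x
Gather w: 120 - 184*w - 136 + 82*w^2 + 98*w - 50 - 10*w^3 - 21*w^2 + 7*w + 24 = -10*w^3 + 61*w^2 - 79*w - 42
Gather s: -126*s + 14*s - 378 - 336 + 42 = -112*s - 672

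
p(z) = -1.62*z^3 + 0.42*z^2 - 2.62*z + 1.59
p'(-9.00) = -403.84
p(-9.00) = 1240.17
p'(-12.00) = -712.54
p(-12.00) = 2892.87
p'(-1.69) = -17.92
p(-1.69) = 15.04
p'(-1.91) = -21.95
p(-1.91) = 19.41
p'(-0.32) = -3.39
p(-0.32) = 2.52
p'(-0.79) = -6.32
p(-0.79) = 4.72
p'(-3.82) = -76.75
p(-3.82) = 108.03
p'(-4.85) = -121.01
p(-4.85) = 208.99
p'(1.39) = -10.84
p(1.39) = -5.59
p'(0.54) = -3.58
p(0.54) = 0.04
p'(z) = -4.86*z^2 + 0.84*z - 2.62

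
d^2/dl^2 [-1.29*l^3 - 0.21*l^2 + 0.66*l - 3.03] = -7.74*l - 0.42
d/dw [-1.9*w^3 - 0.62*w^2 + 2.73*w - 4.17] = -5.7*w^2 - 1.24*w + 2.73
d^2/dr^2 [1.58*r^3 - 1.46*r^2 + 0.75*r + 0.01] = 9.48*r - 2.92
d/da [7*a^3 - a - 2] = 21*a^2 - 1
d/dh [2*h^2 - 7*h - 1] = 4*h - 7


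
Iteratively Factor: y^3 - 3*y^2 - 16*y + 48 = (y + 4)*(y^2 - 7*y + 12) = (y - 3)*(y + 4)*(y - 4)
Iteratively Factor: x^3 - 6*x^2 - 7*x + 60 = (x - 5)*(x^2 - x - 12) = (x - 5)*(x - 4)*(x + 3)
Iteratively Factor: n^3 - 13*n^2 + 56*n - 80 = (n - 5)*(n^2 - 8*n + 16) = (n - 5)*(n - 4)*(n - 4)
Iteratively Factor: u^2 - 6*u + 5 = (u - 1)*(u - 5)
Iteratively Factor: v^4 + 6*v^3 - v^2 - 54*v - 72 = (v - 3)*(v^3 + 9*v^2 + 26*v + 24) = (v - 3)*(v + 2)*(v^2 + 7*v + 12) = (v - 3)*(v + 2)*(v + 4)*(v + 3)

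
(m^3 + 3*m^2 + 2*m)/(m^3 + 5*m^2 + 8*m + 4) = m/(m + 2)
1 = 1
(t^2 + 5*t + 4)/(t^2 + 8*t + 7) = (t + 4)/(t + 7)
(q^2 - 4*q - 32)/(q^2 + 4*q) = (q - 8)/q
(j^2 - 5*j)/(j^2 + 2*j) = (j - 5)/(j + 2)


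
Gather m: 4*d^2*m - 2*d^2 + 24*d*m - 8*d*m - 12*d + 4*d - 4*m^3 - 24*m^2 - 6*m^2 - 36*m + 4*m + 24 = -2*d^2 - 8*d - 4*m^3 - 30*m^2 + m*(4*d^2 + 16*d - 32) + 24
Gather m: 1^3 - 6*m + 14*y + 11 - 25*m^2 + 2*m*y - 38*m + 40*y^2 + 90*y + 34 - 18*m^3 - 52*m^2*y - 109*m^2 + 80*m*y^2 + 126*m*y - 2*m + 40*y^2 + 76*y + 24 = -18*m^3 + m^2*(-52*y - 134) + m*(80*y^2 + 128*y - 46) + 80*y^2 + 180*y + 70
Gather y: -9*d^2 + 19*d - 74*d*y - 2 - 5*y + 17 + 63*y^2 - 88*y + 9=-9*d^2 + 19*d + 63*y^2 + y*(-74*d - 93) + 24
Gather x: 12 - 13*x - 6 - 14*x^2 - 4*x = -14*x^2 - 17*x + 6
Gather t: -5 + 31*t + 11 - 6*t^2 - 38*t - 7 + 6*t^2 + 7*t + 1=0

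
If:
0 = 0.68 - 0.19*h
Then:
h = 3.58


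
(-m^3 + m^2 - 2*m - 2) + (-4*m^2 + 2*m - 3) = -m^3 - 3*m^2 - 5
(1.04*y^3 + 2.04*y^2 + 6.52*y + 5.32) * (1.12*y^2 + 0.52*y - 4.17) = 1.1648*y^5 + 2.8256*y^4 + 4.0264*y^3 + 0.842000000000001*y^2 - 24.422*y - 22.1844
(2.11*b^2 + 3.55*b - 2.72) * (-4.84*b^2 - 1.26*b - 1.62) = -10.2124*b^4 - 19.8406*b^3 + 5.2736*b^2 - 2.3238*b + 4.4064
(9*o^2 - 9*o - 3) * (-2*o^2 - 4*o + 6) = -18*o^4 - 18*o^3 + 96*o^2 - 42*o - 18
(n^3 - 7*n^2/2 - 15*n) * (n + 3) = n^4 - n^3/2 - 51*n^2/2 - 45*n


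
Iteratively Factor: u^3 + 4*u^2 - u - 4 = (u + 4)*(u^2 - 1) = (u - 1)*(u + 4)*(u + 1)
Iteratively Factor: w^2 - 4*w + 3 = (w - 1)*(w - 3)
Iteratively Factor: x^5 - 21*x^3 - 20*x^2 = (x - 5)*(x^4 + 5*x^3 + 4*x^2) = (x - 5)*(x + 4)*(x^3 + x^2) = x*(x - 5)*(x + 4)*(x^2 + x) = x^2*(x - 5)*(x + 4)*(x + 1)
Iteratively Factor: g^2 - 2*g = (g)*(g - 2)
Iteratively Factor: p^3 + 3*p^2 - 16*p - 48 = (p + 3)*(p^2 - 16) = (p + 3)*(p + 4)*(p - 4)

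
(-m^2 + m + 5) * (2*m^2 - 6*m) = -2*m^4 + 8*m^3 + 4*m^2 - 30*m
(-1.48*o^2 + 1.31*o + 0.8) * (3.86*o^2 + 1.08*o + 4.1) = -5.7128*o^4 + 3.4582*o^3 - 1.5652*o^2 + 6.235*o + 3.28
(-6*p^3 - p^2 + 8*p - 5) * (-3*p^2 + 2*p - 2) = 18*p^5 - 9*p^4 - 14*p^3 + 33*p^2 - 26*p + 10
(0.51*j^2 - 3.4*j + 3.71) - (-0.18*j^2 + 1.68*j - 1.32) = 0.69*j^2 - 5.08*j + 5.03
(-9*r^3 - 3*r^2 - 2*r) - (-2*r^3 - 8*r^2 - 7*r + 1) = -7*r^3 + 5*r^2 + 5*r - 1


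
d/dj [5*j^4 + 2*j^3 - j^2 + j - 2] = 20*j^3 + 6*j^2 - 2*j + 1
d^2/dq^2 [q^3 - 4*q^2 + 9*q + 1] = 6*q - 8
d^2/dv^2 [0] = 0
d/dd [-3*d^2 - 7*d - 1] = -6*d - 7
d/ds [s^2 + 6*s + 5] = 2*s + 6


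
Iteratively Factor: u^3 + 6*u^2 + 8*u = (u + 4)*(u^2 + 2*u) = (u + 2)*(u + 4)*(u)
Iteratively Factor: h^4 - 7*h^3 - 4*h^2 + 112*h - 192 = (h - 4)*(h^3 - 3*h^2 - 16*h + 48) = (h - 4)*(h + 4)*(h^2 - 7*h + 12) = (h - 4)^2*(h + 4)*(h - 3)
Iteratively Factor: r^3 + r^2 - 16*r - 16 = (r - 4)*(r^2 + 5*r + 4) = (r - 4)*(r + 4)*(r + 1)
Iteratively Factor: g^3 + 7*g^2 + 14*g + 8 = (g + 1)*(g^2 + 6*g + 8) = (g + 1)*(g + 4)*(g + 2)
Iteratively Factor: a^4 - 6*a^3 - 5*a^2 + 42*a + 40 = (a - 4)*(a^3 - 2*a^2 - 13*a - 10) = (a - 4)*(a + 1)*(a^2 - 3*a - 10) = (a - 4)*(a + 1)*(a + 2)*(a - 5)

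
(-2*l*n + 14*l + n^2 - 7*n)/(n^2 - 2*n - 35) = (-2*l + n)/(n + 5)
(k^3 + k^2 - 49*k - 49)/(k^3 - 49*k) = (k + 1)/k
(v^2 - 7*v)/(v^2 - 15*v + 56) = v/(v - 8)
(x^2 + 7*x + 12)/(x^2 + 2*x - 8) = (x + 3)/(x - 2)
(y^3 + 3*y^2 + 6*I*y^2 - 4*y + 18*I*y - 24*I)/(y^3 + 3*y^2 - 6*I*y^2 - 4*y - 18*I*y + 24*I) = (y + 6*I)/(y - 6*I)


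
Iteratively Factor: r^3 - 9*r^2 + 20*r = (r - 4)*(r^2 - 5*r) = (r - 5)*(r - 4)*(r)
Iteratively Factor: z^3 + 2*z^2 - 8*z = (z - 2)*(z^2 + 4*z) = (z - 2)*(z + 4)*(z)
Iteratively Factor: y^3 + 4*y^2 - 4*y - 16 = (y + 2)*(y^2 + 2*y - 8) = (y + 2)*(y + 4)*(y - 2)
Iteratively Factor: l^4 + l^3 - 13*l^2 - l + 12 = (l - 1)*(l^3 + 2*l^2 - 11*l - 12) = (l - 1)*(l + 1)*(l^2 + l - 12) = (l - 3)*(l - 1)*(l + 1)*(l + 4)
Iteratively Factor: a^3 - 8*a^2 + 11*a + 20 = (a - 5)*(a^2 - 3*a - 4) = (a - 5)*(a - 4)*(a + 1)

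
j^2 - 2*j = j*(j - 2)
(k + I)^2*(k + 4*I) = k^3 + 6*I*k^2 - 9*k - 4*I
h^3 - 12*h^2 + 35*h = h*(h - 7)*(h - 5)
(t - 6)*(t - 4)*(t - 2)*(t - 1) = t^4 - 13*t^3 + 56*t^2 - 92*t + 48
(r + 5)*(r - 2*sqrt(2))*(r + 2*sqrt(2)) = r^3 + 5*r^2 - 8*r - 40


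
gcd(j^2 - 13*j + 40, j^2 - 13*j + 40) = j^2 - 13*j + 40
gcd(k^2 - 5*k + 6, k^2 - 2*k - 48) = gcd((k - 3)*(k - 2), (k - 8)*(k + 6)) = 1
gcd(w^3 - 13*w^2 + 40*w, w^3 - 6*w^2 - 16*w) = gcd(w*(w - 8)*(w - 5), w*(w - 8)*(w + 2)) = w^2 - 8*w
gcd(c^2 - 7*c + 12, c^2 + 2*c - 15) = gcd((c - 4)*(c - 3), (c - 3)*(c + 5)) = c - 3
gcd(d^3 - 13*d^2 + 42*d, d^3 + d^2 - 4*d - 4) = 1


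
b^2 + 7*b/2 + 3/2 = (b + 1/2)*(b + 3)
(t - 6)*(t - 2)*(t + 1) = t^3 - 7*t^2 + 4*t + 12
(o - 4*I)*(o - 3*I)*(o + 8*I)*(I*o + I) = I*o^4 - o^3 + I*o^3 - o^2 + 44*I*o^2 + 96*o + 44*I*o + 96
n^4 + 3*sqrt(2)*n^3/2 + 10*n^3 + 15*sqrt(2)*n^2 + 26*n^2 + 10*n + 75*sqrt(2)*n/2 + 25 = (n + 5)^2*(n + sqrt(2)/2)*(n + sqrt(2))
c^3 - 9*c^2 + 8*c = c*(c - 8)*(c - 1)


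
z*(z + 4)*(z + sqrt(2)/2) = z^3 + sqrt(2)*z^2/2 + 4*z^2 + 2*sqrt(2)*z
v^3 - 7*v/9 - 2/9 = (v - 1)*(v + 1/3)*(v + 2/3)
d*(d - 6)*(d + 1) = d^3 - 5*d^2 - 6*d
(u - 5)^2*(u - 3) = u^3 - 13*u^2 + 55*u - 75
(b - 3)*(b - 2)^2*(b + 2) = b^4 - 5*b^3 + 2*b^2 + 20*b - 24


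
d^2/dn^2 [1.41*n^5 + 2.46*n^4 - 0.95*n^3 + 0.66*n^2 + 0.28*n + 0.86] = 28.2*n^3 + 29.52*n^2 - 5.7*n + 1.32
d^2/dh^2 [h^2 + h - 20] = 2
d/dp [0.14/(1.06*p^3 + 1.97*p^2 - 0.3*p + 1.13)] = (-0.4452*p^2 - 0.5516*p + 0.042)/(1.06*p^3 + 1.97*p^2 - 0.3*p + 1.13)^2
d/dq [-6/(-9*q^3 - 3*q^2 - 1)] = 18*q*(-9*q - 2)/(9*q^3 + 3*q^2 + 1)^2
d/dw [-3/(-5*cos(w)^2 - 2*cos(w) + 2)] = 6*(5*cos(w) + 1)*sin(w)/(5*cos(w)^2 + 2*cos(w) - 2)^2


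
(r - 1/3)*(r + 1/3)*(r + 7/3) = r^3 + 7*r^2/3 - r/9 - 7/27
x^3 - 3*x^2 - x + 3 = (x - 3)*(x - 1)*(x + 1)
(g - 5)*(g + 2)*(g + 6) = g^3 + 3*g^2 - 28*g - 60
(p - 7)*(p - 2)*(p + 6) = p^3 - 3*p^2 - 40*p + 84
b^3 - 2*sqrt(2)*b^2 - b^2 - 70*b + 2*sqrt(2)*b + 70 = (b - 1)*(b - 7*sqrt(2))*(b + 5*sqrt(2))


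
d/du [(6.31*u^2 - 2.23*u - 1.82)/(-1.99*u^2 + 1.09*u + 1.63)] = (2.4402*u^2 + 13.327*u - 1.6511)/(3.9601*u^4 - 4.3382*u^3 - 5.2993*u^2 + 3.5534*u + 2.6569)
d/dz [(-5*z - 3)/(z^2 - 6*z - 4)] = (5*z^2 + 6*z + 2)/(z^4 - 12*z^3 + 28*z^2 + 48*z + 16)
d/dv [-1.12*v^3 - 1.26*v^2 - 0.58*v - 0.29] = -3.36*v^2 - 2.52*v - 0.58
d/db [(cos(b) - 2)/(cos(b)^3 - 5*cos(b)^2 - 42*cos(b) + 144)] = (43*cos(b) - 11*cos(2*b) + cos(3*b) - 131)*sin(b)/(2*(cos(b)^3 - 5*cos(b)^2 - 42*cos(b) + 144)^2)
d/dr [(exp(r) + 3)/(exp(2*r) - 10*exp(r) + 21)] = (-2*(exp(r) - 5)*(exp(r) + 3) + exp(2*r) - 10*exp(r) + 21)*exp(r)/(exp(2*r) - 10*exp(r) + 21)^2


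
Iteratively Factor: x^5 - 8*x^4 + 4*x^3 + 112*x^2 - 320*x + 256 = (x - 4)*(x^4 - 4*x^3 - 12*x^2 + 64*x - 64) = (x - 4)*(x - 2)*(x^3 - 2*x^2 - 16*x + 32) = (x - 4)^2*(x - 2)*(x^2 + 2*x - 8) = (x - 4)^2*(x - 2)*(x + 4)*(x - 2)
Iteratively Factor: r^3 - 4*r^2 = (r - 4)*(r^2) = r*(r - 4)*(r)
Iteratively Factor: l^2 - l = (l)*(l - 1)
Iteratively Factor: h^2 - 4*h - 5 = (h - 5)*(h + 1)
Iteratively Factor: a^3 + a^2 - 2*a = (a - 1)*(a^2 + 2*a) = (a - 1)*(a + 2)*(a)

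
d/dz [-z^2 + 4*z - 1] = 4 - 2*z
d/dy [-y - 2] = -1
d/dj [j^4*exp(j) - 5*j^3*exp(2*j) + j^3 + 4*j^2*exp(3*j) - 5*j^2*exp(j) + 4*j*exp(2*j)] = j^4*exp(j) - 10*j^3*exp(2*j) + 4*j^3*exp(j) + 12*j^2*exp(3*j) - 15*j^2*exp(2*j) - 5*j^2*exp(j) + 3*j^2 + 8*j*exp(3*j) + 8*j*exp(2*j) - 10*j*exp(j) + 4*exp(2*j)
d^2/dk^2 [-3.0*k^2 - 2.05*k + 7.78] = -6.00000000000000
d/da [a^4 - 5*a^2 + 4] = 4*a^3 - 10*a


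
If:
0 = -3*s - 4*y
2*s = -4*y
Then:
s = 0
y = 0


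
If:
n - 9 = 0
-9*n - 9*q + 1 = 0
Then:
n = 9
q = -80/9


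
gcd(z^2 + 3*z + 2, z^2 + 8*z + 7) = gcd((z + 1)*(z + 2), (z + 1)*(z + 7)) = z + 1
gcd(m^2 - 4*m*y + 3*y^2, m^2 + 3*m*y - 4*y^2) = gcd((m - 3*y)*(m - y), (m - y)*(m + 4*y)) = -m + y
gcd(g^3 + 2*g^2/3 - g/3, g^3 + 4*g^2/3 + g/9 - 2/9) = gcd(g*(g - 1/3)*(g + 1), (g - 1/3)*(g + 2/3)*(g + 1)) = g^2 + 2*g/3 - 1/3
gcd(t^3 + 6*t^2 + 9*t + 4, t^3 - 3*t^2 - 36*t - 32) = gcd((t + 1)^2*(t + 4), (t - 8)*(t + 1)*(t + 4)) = t^2 + 5*t + 4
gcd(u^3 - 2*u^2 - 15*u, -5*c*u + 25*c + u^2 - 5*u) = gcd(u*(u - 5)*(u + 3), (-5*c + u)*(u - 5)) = u - 5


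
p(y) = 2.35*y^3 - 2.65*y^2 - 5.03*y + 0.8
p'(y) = 7.05*y^2 - 5.3*y - 5.03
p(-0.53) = 2.37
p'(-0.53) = -0.24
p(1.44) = -4.92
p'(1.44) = 1.96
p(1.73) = -3.67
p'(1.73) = 6.90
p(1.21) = -5.00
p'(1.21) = -1.12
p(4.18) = 105.10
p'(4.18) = 96.00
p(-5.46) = -433.25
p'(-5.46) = 234.08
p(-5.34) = -405.75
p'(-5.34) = 224.31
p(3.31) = 40.34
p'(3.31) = 54.67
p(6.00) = 382.82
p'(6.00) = 216.97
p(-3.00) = -71.41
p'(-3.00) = 74.32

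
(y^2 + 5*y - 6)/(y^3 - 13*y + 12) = (y + 6)/(y^2 + y - 12)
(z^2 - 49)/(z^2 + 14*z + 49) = (z - 7)/(z + 7)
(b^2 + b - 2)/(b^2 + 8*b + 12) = (b - 1)/(b + 6)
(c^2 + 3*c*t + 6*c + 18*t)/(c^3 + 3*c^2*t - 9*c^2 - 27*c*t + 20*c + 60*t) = (c + 6)/(c^2 - 9*c + 20)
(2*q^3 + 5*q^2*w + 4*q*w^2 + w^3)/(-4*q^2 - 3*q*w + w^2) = (-2*q^2 - 3*q*w - w^2)/(4*q - w)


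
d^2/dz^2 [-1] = 0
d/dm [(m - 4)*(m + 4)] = 2*m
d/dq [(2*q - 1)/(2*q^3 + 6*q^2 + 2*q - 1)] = 2*q*(-4*q^2 - 3*q + 6)/(4*q^6 + 24*q^5 + 44*q^4 + 20*q^3 - 8*q^2 - 4*q + 1)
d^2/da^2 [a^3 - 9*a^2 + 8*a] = 6*a - 18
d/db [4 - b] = -1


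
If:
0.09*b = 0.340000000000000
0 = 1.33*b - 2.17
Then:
No Solution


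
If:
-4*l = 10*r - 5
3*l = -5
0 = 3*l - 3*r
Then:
No Solution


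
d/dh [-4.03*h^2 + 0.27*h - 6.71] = 0.27 - 8.06*h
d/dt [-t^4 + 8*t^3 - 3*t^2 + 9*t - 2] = -4*t^3 + 24*t^2 - 6*t + 9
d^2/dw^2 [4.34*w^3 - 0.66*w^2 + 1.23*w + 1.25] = 26.04*w - 1.32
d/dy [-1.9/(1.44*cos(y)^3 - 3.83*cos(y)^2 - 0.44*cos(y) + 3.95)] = (-8.208*cos(y)^2 + 14.554*cos(y) + 0.836)*sin(y)/(1.44*cos(y)^3 - 3.83*cos(y)^2 - 0.44*cos(y) + 3.95)^2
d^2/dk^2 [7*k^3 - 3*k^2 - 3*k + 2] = 42*k - 6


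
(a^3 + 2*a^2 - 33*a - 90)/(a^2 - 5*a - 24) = (a^2 - a - 30)/(a - 8)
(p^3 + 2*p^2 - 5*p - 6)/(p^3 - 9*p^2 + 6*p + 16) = (p + 3)/(p - 8)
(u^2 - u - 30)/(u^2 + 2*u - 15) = (u - 6)/(u - 3)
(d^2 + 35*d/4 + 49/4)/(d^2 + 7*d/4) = (d + 7)/d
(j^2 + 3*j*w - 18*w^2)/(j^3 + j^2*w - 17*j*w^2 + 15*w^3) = (-j - 6*w)/(-j^2 - 4*j*w + 5*w^2)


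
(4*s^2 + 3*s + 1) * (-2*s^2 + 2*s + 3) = -8*s^4 + 2*s^3 + 16*s^2 + 11*s + 3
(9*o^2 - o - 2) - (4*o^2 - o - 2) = 5*o^2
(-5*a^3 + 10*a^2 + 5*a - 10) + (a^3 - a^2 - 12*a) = -4*a^3 + 9*a^2 - 7*a - 10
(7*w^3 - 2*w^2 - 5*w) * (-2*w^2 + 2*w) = -14*w^5 + 18*w^4 + 6*w^3 - 10*w^2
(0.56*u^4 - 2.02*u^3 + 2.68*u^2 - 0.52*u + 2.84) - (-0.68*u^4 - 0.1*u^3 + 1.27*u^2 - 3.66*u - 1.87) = 1.24*u^4 - 1.92*u^3 + 1.41*u^2 + 3.14*u + 4.71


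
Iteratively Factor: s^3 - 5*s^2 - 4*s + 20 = (s - 5)*(s^2 - 4) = (s - 5)*(s - 2)*(s + 2)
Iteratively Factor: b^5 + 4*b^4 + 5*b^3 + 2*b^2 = (b)*(b^4 + 4*b^3 + 5*b^2 + 2*b) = b*(b + 1)*(b^3 + 3*b^2 + 2*b) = b*(b + 1)*(b + 2)*(b^2 + b) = b^2*(b + 1)*(b + 2)*(b + 1)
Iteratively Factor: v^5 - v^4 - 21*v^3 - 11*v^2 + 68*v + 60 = (v + 3)*(v^4 - 4*v^3 - 9*v^2 + 16*v + 20) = (v - 2)*(v + 3)*(v^3 - 2*v^2 - 13*v - 10) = (v - 2)*(v + 1)*(v + 3)*(v^2 - 3*v - 10) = (v - 5)*(v - 2)*(v + 1)*(v + 3)*(v + 2)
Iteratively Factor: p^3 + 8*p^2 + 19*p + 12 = (p + 4)*(p^2 + 4*p + 3) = (p + 3)*(p + 4)*(p + 1)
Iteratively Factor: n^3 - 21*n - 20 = (n + 4)*(n^2 - 4*n - 5) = (n - 5)*(n + 4)*(n + 1)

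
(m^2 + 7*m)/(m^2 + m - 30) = m*(m + 7)/(m^2 + m - 30)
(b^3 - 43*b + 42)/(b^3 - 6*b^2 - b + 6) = (b + 7)/(b + 1)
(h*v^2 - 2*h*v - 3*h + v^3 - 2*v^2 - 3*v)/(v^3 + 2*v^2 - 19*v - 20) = (h*v - 3*h + v^2 - 3*v)/(v^2 + v - 20)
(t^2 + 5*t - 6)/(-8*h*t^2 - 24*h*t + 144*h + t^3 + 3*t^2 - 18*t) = (t - 1)/(-8*h*t + 24*h + t^2 - 3*t)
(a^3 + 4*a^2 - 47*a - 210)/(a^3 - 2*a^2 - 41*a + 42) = (a + 5)/(a - 1)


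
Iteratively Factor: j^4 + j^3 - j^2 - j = (j)*(j^3 + j^2 - j - 1) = j*(j + 1)*(j^2 - 1) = j*(j + 1)^2*(j - 1)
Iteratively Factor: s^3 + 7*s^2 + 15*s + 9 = (s + 3)*(s^2 + 4*s + 3) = (s + 3)^2*(s + 1)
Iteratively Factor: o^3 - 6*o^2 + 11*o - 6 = (o - 2)*(o^2 - 4*o + 3) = (o - 2)*(o - 1)*(o - 3)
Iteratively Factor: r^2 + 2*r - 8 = (r - 2)*(r + 4)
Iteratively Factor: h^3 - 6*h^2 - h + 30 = (h - 5)*(h^2 - h - 6) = (h - 5)*(h + 2)*(h - 3)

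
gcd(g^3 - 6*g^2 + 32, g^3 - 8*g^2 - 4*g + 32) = g + 2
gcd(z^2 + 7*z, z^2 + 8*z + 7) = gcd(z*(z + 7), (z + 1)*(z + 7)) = z + 7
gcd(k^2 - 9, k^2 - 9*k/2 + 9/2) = k - 3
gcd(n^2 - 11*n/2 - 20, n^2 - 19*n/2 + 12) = n - 8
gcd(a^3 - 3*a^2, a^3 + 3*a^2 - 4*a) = a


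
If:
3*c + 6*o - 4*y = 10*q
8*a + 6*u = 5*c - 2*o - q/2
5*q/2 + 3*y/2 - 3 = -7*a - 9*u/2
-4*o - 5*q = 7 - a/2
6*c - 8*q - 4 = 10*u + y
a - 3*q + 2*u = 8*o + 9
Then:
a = 9045/44446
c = 72521/177784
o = -248729/355568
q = -36447/44446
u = 32899/88892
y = 116157/88892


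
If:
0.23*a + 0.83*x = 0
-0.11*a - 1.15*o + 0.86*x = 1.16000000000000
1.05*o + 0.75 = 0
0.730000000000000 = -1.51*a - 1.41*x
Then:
No Solution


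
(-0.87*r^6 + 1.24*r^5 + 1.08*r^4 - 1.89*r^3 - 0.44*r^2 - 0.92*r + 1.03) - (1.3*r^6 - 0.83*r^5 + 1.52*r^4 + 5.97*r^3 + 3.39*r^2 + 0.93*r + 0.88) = -2.17*r^6 + 2.07*r^5 - 0.44*r^4 - 7.86*r^3 - 3.83*r^2 - 1.85*r + 0.15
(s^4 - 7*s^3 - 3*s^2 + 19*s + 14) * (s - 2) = s^5 - 9*s^4 + 11*s^3 + 25*s^2 - 24*s - 28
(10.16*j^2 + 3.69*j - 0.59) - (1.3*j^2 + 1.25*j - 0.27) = 8.86*j^2 + 2.44*j - 0.32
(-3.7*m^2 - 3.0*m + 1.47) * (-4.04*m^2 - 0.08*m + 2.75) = 14.948*m^4 + 12.416*m^3 - 15.8738*m^2 - 8.3676*m + 4.0425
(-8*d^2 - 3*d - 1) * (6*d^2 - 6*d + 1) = -48*d^4 + 30*d^3 + 4*d^2 + 3*d - 1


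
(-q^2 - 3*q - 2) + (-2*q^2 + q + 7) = -3*q^2 - 2*q + 5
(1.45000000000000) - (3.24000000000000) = -1.79000000000000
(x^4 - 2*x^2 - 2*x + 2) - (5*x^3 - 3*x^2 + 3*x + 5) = x^4 - 5*x^3 + x^2 - 5*x - 3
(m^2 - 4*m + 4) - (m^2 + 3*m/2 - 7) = 11 - 11*m/2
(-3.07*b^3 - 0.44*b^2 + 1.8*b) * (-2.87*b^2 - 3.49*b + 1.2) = 8.8109*b^5 + 11.9771*b^4 - 7.3144*b^3 - 6.81*b^2 + 2.16*b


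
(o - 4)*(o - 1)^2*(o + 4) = o^4 - 2*o^3 - 15*o^2 + 32*o - 16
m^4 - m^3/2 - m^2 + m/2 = m*(m - 1)*(m - 1/2)*(m + 1)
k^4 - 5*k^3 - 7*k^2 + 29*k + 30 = (k - 5)*(k - 3)*(k + 1)*(k + 2)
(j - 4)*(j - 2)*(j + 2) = j^3 - 4*j^2 - 4*j + 16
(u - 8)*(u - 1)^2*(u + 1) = u^4 - 9*u^3 + 7*u^2 + 9*u - 8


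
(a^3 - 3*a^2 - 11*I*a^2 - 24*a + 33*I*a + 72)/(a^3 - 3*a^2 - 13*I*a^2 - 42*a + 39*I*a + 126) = (a^2 - 11*I*a - 24)/(a^2 - 13*I*a - 42)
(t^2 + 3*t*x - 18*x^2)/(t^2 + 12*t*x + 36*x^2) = (t - 3*x)/(t + 6*x)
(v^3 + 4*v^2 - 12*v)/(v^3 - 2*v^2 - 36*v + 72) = v/(v - 6)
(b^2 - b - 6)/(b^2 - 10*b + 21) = (b + 2)/(b - 7)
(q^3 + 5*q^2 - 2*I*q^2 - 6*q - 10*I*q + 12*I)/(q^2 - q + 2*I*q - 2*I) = (q^2 + 2*q*(3 - I) - 12*I)/(q + 2*I)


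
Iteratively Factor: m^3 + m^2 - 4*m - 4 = (m + 2)*(m^2 - m - 2) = (m + 1)*(m + 2)*(m - 2)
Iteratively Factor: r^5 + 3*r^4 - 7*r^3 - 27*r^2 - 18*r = (r + 2)*(r^4 + r^3 - 9*r^2 - 9*r) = r*(r + 2)*(r^3 + r^2 - 9*r - 9) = r*(r - 3)*(r + 2)*(r^2 + 4*r + 3) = r*(r - 3)*(r + 2)*(r + 3)*(r + 1)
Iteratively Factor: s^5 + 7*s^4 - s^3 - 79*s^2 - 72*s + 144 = (s - 3)*(s^4 + 10*s^3 + 29*s^2 + 8*s - 48) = (s - 3)*(s - 1)*(s^3 + 11*s^2 + 40*s + 48) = (s - 3)*(s - 1)*(s + 4)*(s^2 + 7*s + 12) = (s - 3)*(s - 1)*(s + 4)^2*(s + 3)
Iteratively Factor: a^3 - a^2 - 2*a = (a)*(a^2 - a - 2) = a*(a + 1)*(a - 2)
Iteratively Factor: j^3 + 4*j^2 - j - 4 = (j - 1)*(j^2 + 5*j + 4) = (j - 1)*(j + 4)*(j + 1)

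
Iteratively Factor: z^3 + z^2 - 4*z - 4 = (z - 2)*(z^2 + 3*z + 2) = (z - 2)*(z + 1)*(z + 2)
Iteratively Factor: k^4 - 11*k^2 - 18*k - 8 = (k + 2)*(k^3 - 2*k^2 - 7*k - 4) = (k - 4)*(k + 2)*(k^2 + 2*k + 1) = (k - 4)*(k + 1)*(k + 2)*(k + 1)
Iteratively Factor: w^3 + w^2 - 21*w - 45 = (w + 3)*(w^2 - 2*w - 15) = (w + 3)^2*(w - 5)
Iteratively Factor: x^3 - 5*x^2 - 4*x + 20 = (x - 2)*(x^2 - 3*x - 10) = (x - 2)*(x + 2)*(x - 5)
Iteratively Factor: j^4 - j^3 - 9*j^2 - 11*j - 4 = (j - 4)*(j^3 + 3*j^2 + 3*j + 1) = (j - 4)*(j + 1)*(j^2 + 2*j + 1) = (j - 4)*(j + 1)^2*(j + 1)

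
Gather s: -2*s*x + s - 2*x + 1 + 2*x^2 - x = s*(1 - 2*x) + 2*x^2 - 3*x + 1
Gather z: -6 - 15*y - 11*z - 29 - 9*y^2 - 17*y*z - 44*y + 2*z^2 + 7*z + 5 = -9*y^2 - 59*y + 2*z^2 + z*(-17*y - 4) - 30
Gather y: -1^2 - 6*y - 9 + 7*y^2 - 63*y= 7*y^2 - 69*y - 10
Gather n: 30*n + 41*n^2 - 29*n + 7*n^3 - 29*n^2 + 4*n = 7*n^3 + 12*n^2 + 5*n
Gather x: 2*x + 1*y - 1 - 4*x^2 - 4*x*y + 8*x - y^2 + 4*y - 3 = -4*x^2 + x*(10 - 4*y) - y^2 + 5*y - 4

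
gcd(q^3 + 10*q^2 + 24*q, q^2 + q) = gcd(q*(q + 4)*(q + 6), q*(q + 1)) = q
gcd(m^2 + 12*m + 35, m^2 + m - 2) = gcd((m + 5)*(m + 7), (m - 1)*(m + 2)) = 1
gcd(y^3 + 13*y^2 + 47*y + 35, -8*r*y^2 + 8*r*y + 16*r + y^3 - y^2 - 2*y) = y + 1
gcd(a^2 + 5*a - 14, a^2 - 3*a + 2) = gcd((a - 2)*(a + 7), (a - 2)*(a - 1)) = a - 2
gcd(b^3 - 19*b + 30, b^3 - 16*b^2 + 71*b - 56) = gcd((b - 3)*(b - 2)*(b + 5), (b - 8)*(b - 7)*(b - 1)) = 1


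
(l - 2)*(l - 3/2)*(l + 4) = l^3 + l^2/2 - 11*l + 12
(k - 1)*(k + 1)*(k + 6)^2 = k^4 + 12*k^3 + 35*k^2 - 12*k - 36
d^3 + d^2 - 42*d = d*(d - 6)*(d + 7)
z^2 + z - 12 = (z - 3)*(z + 4)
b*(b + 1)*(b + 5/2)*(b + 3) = b^4 + 13*b^3/2 + 13*b^2 + 15*b/2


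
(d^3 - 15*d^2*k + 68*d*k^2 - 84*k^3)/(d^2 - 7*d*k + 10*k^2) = (d^2 - 13*d*k + 42*k^2)/(d - 5*k)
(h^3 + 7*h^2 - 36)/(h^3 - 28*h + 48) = (h + 3)/(h - 4)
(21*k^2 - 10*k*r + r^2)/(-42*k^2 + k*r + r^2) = (21*k^2 - 10*k*r + r^2)/(-42*k^2 + k*r + r^2)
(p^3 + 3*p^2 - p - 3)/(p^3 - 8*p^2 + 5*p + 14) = (p^2 + 2*p - 3)/(p^2 - 9*p + 14)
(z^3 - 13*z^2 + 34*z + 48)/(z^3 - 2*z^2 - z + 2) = (z^2 - 14*z + 48)/(z^2 - 3*z + 2)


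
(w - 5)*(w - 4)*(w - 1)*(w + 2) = w^4 - 8*w^3 + 9*w^2 + 38*w - 40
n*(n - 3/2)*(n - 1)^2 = n^4 - 7*n^3/2 + 4*n^2 - 3*n/2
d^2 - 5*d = d*(d - 5)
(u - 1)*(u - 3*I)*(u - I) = u^3 - u^2 - 4*I*u^2 - 3*u + 4*I*u + 3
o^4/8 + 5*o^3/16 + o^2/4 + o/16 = o*(o/4 + 1/4)*(o/2 + 1/4)*(o + 1)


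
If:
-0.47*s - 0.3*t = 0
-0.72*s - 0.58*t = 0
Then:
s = 0.00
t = 0.00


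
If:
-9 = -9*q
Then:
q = 1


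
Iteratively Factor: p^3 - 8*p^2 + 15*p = (p)*(p^2 - 8*p + 15) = p*(p - 5)*(p - 3)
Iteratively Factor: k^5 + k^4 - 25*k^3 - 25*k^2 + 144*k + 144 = (k - 3)*(k^4 + 4*k^3 - 13*k^2 - 64*k - 48) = (k - 3)*(k + 4)*(k^3 - 13*k - 12) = (k - 3)*(k + 1)*(k + 4)*(k^2 - k - 12) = (k - 4)*(k - 3)*(k + 1)*(k + 4)*(k + 3)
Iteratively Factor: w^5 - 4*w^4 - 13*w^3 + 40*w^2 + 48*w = (w - 4)*(w^4 - 13*w^2 - 12*w) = (w - 4)*(w + 1)*(w^3 - w^2 - 12*w) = (w - 4)*(w + 1)*(w + 3)*(w^2 - 4*w) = w*(w - 4)*(w + 1)*(w + 3)*(w - 4)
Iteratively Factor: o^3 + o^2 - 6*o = (o - 2)*(o^2 + 3*o) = o*(o - 2)*(o + 3)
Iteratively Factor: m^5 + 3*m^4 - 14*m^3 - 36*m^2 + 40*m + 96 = (m + 2)*(m^4 + m^3 - 16*m^2 - 4*m + 48) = (m - 2)*(m + 2)*(m^3 + 3*m^2 - 10*m - 24) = (m - 3)*(m - 2)*(m + 2)*(m^2 + 6*m + 8) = (m - 3)*(m - 2)*(m + 2)*(m + 4)*(m + 2)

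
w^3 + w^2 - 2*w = w*(w - 1)*(w + 2)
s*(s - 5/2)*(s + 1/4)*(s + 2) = s^4 - s^3/4 - 41*s^2/8 - 5*s/4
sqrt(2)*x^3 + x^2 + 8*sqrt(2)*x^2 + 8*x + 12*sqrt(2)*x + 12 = (x + 2)*(x + 6)*(sqrt(2)*x + 1)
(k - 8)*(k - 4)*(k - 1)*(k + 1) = k^4 - 12*k^3 + 31*k^2 + 12*k - 32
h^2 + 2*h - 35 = (h - 5)*(h + 7)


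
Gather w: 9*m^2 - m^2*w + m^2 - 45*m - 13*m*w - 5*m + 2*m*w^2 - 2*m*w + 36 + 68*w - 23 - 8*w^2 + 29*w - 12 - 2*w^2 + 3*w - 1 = 10*m^2 - 50*m + w^2*(2*m - 10) + w*(-m^2 - 15*m + 100)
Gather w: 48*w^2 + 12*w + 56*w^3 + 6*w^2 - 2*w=56*w^3 + 54*w^2 + 10*w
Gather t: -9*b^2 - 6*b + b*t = -9*b^2 + b*t - 6*b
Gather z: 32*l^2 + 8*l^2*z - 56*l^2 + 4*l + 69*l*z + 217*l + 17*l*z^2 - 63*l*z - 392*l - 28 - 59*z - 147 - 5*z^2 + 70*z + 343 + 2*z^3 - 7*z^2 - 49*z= -24*l^2 - 171*l + 2*z^3 + z^2*(17*l - 12) + z*(8*l^2 + 6*l - 38) + 168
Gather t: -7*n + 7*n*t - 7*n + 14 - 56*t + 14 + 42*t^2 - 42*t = -14*n + 42*t^2 + t*(7*n - 98) + 28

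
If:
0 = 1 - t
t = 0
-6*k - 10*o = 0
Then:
No Solution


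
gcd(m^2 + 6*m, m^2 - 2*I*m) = m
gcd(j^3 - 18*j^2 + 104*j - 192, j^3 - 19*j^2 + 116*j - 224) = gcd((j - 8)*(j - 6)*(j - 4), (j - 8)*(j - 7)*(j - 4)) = j^2 - 12*j + 32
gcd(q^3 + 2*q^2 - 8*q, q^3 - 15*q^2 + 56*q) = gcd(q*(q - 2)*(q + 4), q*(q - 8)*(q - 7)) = q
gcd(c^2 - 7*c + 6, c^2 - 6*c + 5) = c - 1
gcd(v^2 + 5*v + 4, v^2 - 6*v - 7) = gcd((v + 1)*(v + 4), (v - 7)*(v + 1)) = v + 1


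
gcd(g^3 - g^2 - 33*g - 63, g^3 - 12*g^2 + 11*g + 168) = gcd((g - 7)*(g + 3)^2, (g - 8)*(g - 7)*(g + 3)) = g^2 - 4*g - 21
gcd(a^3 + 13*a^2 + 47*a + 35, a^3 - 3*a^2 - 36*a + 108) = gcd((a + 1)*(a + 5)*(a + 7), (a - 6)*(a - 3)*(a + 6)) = 1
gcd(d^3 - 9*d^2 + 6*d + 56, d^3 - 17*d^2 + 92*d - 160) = d - 4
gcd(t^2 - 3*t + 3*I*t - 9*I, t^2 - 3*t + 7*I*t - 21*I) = t - 3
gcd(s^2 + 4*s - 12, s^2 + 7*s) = 1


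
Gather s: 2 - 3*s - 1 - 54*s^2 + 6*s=-54*s^2 + 3*s + 1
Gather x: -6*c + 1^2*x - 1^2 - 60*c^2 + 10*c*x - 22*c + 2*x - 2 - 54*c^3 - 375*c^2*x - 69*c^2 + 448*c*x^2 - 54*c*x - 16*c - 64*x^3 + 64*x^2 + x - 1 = -54*c^3 - 129*c^2 - 44*c - 64*x^3 + x^2*(448*c + 64) + x*(-375*c^2 - 44*c + 4) - 4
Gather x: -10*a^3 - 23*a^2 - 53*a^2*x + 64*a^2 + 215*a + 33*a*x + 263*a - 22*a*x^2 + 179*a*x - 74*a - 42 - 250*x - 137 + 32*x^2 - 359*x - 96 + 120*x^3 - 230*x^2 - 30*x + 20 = -10*a^3 + 41*a^2 + 404*a + 120*x^3 + x^2*(-22*a - 198) + x*(-53*a^2 + 212*a - 639) - 255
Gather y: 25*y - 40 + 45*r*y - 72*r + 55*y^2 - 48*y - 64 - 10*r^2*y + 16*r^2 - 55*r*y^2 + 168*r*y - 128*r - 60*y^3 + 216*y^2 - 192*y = 16*r^2 - 200*r - 60*y^3 + y^2*(271 - 55*r) + y*(-10*r^2 + 213*r - 215) - 104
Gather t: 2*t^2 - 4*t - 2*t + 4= 2*t^2 - 6*t + 4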